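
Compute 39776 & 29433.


0b1001101101100000 & 0b111001011111001 = 0b1001001100000 = 4704

4704


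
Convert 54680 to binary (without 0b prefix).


54680 = 1101010110011000 in binary

1101010110011000


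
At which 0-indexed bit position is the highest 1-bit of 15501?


0b11110010001101. Highest set bit at position 13

13


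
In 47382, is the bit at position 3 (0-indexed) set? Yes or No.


0b1011100100010110, bit 3 = 0. No

No


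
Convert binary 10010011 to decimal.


10010011 in decimal = 147

147


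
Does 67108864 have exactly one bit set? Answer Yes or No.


0b100000000000000000000000000. Only one bit set => Yes

Yes


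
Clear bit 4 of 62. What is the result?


62 & ~(1 << 4) = 46

46


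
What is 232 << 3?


0b11101000 << 3 = 0b11101000000 = 1856

1856


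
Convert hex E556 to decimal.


E556 hex = 58710 decimal

58710


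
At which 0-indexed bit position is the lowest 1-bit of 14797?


0b11100111001101. Lowest set bit at position 0

0


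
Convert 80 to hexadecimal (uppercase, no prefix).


80 = 50 hex

50


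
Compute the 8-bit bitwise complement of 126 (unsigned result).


~0b1111110 = 0b10000001 = 129 (8-bit unsigned)

129


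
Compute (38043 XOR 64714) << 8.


Step 1: 38043 ^ 64714 = 26705
Step 2: 26705 << 8 = 6836480

6836480


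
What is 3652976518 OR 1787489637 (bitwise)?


0b11011001101110111111111110000110 | 0b1101010100010101110110101100101 = 0b11111011101110111111111111100111 = 4223401959

4223401959


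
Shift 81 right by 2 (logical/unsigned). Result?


0b1010001 >> 2 = 0b10100 = 20

20


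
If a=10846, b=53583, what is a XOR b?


10846 ^ 53583 = 64273

64273


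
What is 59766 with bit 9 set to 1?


59766 | (1 << 9) = 59766 | 512 = 60278

60278


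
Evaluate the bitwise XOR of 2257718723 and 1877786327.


0b10000110100100100000110111000011 ^ 0b1101111111011001011111011010111 = 0b11101001011111101011001100010100 = 3917394708

3917394708


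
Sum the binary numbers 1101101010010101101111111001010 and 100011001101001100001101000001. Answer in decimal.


1101101010010101101111111001010 + 100011001101001100001101000001 = 10010000011111111010001100001011 = 2424283915

2424283915


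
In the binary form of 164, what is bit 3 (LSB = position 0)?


0b10100100, position 3 = 0

0


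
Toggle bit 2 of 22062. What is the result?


22062 ^ (1 << 2) = 22062 ^ 4 = 22058

22058


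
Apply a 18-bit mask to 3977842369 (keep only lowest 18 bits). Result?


3977842369 & 262143 = 69313

69313


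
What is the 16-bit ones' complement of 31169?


31169 ^ 65535 = 34366

34366


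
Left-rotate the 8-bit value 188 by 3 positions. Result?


Rotate 0b10111100 left by 3 (8-bit) = 0b11100101 = 229

229


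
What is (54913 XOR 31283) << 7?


Step 1: 54913 ^ 31283 = 44210
Step 2: 44210 << 7 = 5658880

5658880


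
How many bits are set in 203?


0b11001011 has 5 set bits

5


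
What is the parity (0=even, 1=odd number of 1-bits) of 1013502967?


0b111100011010001101001111110111 has 19 ones => parity 1

1


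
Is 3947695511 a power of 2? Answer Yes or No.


0b11101011010011010000110110010111. Multiple bits set => No

No


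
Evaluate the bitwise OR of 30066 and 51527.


0b111010101110010 | 0b1100100101000111 = 0b1111110101110111 = 64887

64887


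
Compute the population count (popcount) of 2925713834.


0b10101110011000101101100110101010 has 17 set bits

17


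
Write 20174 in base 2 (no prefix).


20174 = 100111011001110 in binary

100111011001110


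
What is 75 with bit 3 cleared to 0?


75 & ~(1 << 3) = 67

67


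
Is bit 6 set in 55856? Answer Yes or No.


0b1101101000110000, bit 6 = 0. No

No


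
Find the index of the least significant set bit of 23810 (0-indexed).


0b101110100000010. Lowest set bit at position 1

1


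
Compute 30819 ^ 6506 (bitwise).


0b111100001100011 ^ 0b1100101101010 = 0b110000100001001 = 24841

24841


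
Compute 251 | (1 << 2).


251 | (1 << 2) = 251 | 4 = 255

255


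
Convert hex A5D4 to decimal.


A5D4 hex = 42452 decimal

42452


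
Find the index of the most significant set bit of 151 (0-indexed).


0b10010111. Highest set bit at position 7

7


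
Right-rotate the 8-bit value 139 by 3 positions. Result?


Rotate 0b10001011 right by 3 (8-bit) = 0b1110001 = 113

113


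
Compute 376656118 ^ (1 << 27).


376656118 ^ (1 << 27) = 376656118 ^ 134217728 = 510873846

510873846


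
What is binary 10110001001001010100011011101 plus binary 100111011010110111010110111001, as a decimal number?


10110001001001010100011011101 + 100111011010110111010110111001 = 111101100100000001111010010110 = 1032855190

1032855190


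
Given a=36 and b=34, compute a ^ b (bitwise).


36 ^ 34 = 6

6


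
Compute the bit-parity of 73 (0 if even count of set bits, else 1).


0b1001001 has 3 ones => parity 1

1


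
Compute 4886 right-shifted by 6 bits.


0b1001100010110 >> 6 = 0b1001100 = 76

76


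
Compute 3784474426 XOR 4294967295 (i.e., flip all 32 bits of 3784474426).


3784474426 ^ 4294967295 = 510492869

510492869


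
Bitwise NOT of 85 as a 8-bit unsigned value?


~0b1010101 = 0b10101010 = 170 (8-bit unsigned)

170


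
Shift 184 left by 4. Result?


0b10111000 << 4 = 0b101110000000 = 2944

2944


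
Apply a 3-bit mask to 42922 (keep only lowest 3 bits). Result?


42922 & 7 = 2

2


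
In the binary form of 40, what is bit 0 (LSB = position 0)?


0b101000, position 0 = 0

0


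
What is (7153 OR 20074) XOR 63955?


Step 1: 7153 | 20074 = 24571
Step 2: 24571 ^ 63955 = 42536

42536


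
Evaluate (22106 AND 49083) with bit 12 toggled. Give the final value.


Step 1: 22106 & 49083 = 5658
Step 2: 5658 ^ (1 << 12) = 5658 ^ 4096 = 1562

1562


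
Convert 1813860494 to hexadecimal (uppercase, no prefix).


1813860494 = 6C1D508E hex

6C1D508E


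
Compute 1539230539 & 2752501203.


0b1011011101111101100101101001011 & 0b10100100000011111101010111010011 = 0b11101100000101000011 = 966979

966979


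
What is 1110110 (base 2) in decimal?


1110110 in decimal = 118

118


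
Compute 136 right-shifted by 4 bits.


0b10001000 >> 4 = 0b1000 = 8

8


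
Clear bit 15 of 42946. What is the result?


42946 & ~(1 << 15) = 10178

10178


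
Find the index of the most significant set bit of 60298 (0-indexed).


0b1110101110001010. Highest set bit at position 15

15


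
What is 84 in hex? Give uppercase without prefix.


84 = 54 hex

54


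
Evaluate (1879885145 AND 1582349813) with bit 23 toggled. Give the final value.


Step 1: 1879885145 & 1582349813 = 1342211409
Step 2: 1342211409 ^ (1 << 23) = 1342211409 ^ 8388608 = 1350600017

1350600017


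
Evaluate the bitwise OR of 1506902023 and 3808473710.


0b1011001110100011000000000000111 | 0b11100011000000001011001001101110 = 0b11111011110100011011001001101111 = 4224823919

4224823919


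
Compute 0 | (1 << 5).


0 | (1 << 5) = 0 | 32 = 32

32


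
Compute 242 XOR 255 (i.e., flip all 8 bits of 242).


242 ^ 255 = 13

13


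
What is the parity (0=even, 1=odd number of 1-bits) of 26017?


0b110010110100001 has 7 ones => parity 1

1


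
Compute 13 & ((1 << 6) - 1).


13 & 63 = 13

13


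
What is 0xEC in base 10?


EC hex = 236 decimal

236


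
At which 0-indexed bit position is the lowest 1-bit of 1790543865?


0b1101010101110011000011111111001. Lowest set bit at position 0

0


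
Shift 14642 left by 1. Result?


0b11100100110010 << 1 = 0b111001001100100 = 29284

29284


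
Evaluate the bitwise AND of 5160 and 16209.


0b1010000101000 & 0b11111101010001 = 0b1010000000000 = 5120

5120


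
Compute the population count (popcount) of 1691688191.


0b1100100110101010001110011111111 has 19 set bits

19


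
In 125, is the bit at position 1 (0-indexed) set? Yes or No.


0b1111101, bit 1 = 0. No

No


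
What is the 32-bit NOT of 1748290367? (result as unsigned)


~0b1101000001101001100101100111111 = 0b10010111110010110011010011000000 = 2546676928 (32-bit unsigned)

2546676928


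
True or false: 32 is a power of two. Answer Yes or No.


0b100000. Only one bit set => Yes

Yes


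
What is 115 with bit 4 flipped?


115 ^ (1 << 4) = 115 ^ 16 = 99

99


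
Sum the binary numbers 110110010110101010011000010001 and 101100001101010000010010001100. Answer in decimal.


110110010110101010011000010001 + 101100001101010000010010001100 = 1100010100011111010101010011101 = 1653582493

1653582493


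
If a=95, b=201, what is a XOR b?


95 ^ 201 = 150

150


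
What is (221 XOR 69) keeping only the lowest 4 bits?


Step 1: 221 ^ 69 = 152
Step 2: 152 & 15 = 8

8


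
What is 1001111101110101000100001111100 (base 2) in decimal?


1001111101110101000100001111100 in decimal = 1337624700

1337624700


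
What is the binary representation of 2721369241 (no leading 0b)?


2721369241 = 10100010001101001100110010011001 in binary

10100010001101001100110010011001


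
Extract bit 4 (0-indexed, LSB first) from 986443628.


0b111010110010111110111101101100, position 4 = 0

0


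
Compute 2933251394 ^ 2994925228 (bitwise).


0b10101110110101011101110101000010 ^ 0b10110010100000101110111010101100 = 0b11100010101110011001111101110 = 475476974

475476974


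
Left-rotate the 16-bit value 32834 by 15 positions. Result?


Rotate 0b1000000001000010 left by 15 (16-bit) = 0b100000000100001 = 16417

16417


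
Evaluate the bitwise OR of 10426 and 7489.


0b10100010111010 | 0b1110101000001 = 0b11110111111011 = 15867

15867


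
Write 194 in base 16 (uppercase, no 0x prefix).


194 = C2 hex

C2


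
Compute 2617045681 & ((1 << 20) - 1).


2617045681 & 1048575 = 848561

848561


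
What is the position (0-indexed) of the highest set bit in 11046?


0b10101100100110. Highest set bit at position 13

13


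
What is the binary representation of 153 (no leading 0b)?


153 = 10011001 in binary

10011001


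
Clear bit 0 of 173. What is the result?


173 & ~(1 << 0) = 172

172


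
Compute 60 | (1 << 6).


60 | (1 << 6) = 60 | 64 = 124

124


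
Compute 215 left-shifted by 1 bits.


0b11010111 << 1 = 0b110101110 = 430

430


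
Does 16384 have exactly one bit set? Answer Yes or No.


0b100000000000000. Only one bit set => Yes

Yes


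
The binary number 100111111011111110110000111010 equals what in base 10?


100111111011111110110000111010 in decimal = 670035002

670035002


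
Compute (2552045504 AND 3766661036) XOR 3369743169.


Step 1: 2552045504 & 3766661036 = 2147487616
Step 2: 2147487616 ^ 3369743169 = 1222261953

1222261953


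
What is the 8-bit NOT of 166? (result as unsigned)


~0b10100110 = 0b1011001 = 89 (8-bit unsigned)

89


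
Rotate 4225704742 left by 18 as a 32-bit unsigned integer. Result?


Rotate 0b11111011110111110010001100100110 left by 18 (32-bit) = 0b10001100100110111110111101111100 = 2359029628

2359029628


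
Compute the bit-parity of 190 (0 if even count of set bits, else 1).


0b10111110 has 6 ones => parity 0

0


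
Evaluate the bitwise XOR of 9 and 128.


0b1001 ^ 0b10000000 = 0b10001001 = 137

137


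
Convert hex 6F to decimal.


6F hex = 111 decimal

111


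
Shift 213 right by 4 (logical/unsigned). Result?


0b11010101 >> 4 = 0b1101 = 13

13


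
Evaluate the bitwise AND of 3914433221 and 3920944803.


0b11101001010100011000001011000101 & 0b11101001101101001101111010100011 = 0b11101001000100001000001010000001 = 3910173313

3910173313


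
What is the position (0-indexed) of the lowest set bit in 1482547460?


0b1011000010111011110000100000100. Lowest set bit at position 2

2


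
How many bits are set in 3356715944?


0b11001000000100110110101110101000 has 14 set bits

14


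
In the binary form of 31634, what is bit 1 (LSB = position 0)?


0b111101110010010, position 1 = 1

1


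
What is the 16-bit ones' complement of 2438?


2438 ^ 65535 = 63097

63097


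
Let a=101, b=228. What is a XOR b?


101 ^ 228 = 129

129


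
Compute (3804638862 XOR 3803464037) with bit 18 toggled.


Step 1: 3804638862 ^ 3803464037 = 7499755
Step 2: 7499755 ^ (1 << 18) = 7499755 ^ 262144 = 7761899

7761899


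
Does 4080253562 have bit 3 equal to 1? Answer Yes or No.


0b11110011001100111011101001111010, bit 3 = 1. Yes

Yes


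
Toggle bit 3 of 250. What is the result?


250 ^ (1 << 3) = 250 ^ 8 = 242

242


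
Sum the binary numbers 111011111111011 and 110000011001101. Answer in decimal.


111011111111011 + 110000011001101 = 1101100011001000 = 55496

55496


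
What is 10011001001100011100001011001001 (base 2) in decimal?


10011001001100011100001011001001 in decimal = 2570175177

2570175177


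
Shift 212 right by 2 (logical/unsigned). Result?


0b11010100 >> 2 = 0b110101 = 53

53


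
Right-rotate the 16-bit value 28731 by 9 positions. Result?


Rotate 0b111000000111011 right by 9 (16-bit) = 0b1110110111000 = 7608

7608


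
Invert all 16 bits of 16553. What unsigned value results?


16553 ^ 65535 = 48982

48982


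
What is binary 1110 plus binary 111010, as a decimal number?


1110 + 111010 = 1001000 = 72

72


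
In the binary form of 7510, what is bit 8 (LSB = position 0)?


0b1110101010110, position 8 = 1

1


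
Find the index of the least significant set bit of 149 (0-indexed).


0b10010101. Lowest set bit at position 0

0


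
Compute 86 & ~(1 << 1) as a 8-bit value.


86 & ~(1 << 1) = 84

84


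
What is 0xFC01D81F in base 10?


FC01D81F hex = 4227979295 decimal

4227979295


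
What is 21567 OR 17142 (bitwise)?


0b101010000111111 | 0b100001011110110 = 0b101011011111111 = 22271

22271


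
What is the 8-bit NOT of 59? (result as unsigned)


~0b111011 = 0b11000100 = 196 (8-bit unsigned)

196


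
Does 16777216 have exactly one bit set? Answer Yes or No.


0b1000000000000000000000000. Only one bit set => Yes

Yes


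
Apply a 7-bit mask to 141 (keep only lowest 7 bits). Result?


141 & 127 = 13

13


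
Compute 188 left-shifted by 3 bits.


0b10111100 << 3 = 0b10111100000 = 1504

1504


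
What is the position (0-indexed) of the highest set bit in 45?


0b101101. Highest set bit at position 5

5


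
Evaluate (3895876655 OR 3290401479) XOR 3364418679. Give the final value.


Step 1: 3895876655 | 3290401479 = 3963608815
Step 2: 3963608815 ^ 3364418679 = 615983768

615983768


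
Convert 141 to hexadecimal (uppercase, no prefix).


141 = 8D hex

8D


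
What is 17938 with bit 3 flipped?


17938 ^ (1 << 3) = 17938 ^ 8 = 17946

17946


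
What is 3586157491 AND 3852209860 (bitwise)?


0b11010101110000000110101110110011 & 0b11100101100111000000111011000100 = 0b11000101100000000000101010000000 = 3313502848

3313502848


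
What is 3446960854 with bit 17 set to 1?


3446960854 | (1 << 17) = 3446960854 | 131072 = 3447091926

3447091926


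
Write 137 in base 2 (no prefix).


137 = 10001001 in binary

10001001


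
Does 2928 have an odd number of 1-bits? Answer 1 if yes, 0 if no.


0b101101110000 has 6 ones => parity 0

0


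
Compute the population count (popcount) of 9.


0b1001 has 2 set bits

2


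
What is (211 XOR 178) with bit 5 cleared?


Step 1: 211 ^ 178 = 97
Step 2: 97 & ~(1 << 5) = 65

65


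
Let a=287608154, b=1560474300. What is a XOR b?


287608154 ^ 1560474300 = 1277591526

1277591526


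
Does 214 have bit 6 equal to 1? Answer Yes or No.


0b11010110, bit 6 = 1. Yes

Yes


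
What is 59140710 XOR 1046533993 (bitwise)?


0b11100001100110101001100110 ^ 0b111110011000001101011101101001 = 0b111101111001101011110100001111 = 1038531855

1038531855


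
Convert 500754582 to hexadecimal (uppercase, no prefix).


500754582 = 1DD8E896 hex

1DD8E896


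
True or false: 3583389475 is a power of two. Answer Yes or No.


0b11010101100101100010111100100011. Multiple bits set => No

No


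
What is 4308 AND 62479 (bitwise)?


0b1000011010100 & 0b1111010000001111 = 0b1000000000100 = 4100

4100


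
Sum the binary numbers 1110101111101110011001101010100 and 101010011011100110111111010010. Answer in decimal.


1110101111101110011001101010100 + 101010011011100110111111010010 = 10100000011001011010001100100110 = 2691015462

2691015462


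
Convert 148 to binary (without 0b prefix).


148 = 10010100 in binary

10010100


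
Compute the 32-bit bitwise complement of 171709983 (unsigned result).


~0b1010001111000001011000011111 = 0b11110101110000111110100111100000 = 4123257312 (32-bit unsigned)

4123257312


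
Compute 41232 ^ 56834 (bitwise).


0b1010000100010000 ^ 0b1101111000000010 = 0b111111100010010 = 32530

32530


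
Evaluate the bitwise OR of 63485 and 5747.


0b1111011111111101 | 0b1011001110011 = 0b1111011111111111 = 63487

63487


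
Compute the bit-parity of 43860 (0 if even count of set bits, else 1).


0b1010101101010100 has 8 ones => parity 0

0


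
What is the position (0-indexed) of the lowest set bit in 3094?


0b110000010110. Lowest set bit at position 1

1


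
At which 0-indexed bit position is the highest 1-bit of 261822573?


0b1111100110110001100001101101. Highest set bit at position 27

27


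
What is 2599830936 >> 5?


0b10011010111101100100010110011000 >> 5 = 0b100110101111011001000101100 = 81244716

81244716


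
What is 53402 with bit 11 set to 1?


53402 | (1 << 11) = 53402 | 2048 = 55450

55450


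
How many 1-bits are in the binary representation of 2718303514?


0b10100010000001100000010100011010 has 10 set bits

10


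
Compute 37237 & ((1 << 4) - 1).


37237 & 15 = 5

5


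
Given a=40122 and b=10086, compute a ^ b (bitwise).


40122 ^ 10086 = 48092

48092


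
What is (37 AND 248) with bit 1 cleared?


Step 1: 37 & 248 = 32
Step 2: 32 & ~(1 << 1) = 32

32


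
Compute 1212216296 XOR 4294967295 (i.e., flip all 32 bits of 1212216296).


1212216296 ^ 4294967295 = 3082750999

3082750999


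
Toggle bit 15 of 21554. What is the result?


21554 ^ (1 << 15) = 21554 ^ 32768 = 54322

54322


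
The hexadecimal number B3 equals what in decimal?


B3 hex = 179 decimal

179


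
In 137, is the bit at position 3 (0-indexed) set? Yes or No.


0b10001001, bit 3 = 1. Yes

Yes


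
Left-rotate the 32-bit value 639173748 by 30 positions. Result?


Rotate 0b100110000110010000010001110100 left by 30 (32-bit) = 0b1001100001100100000100011101 = 159793437

159793437


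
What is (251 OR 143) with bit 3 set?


Step 1: 251 | 143 = 255
Step 2: 255 | (1 << 3) = 255 | 8 = 255

255


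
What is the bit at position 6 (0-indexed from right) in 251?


0b11111011, position 6 = 1

1


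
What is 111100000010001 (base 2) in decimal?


111100000010001 in decimal = 30737

30737


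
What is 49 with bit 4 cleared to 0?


49 & ~(1 << 4) = 33

33


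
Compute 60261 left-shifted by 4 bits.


0b1110101101100101 << 4 = 0b11101011011001010000 = 964176

964176


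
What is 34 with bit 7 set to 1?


34 | (1 << 7) = 34 | 128 = 162

162


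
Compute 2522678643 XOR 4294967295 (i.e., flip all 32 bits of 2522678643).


2522678643 ^ 4294967295 = 1772288652

1772288652


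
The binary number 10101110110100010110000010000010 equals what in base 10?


10101110110100010110000010000010 in decimal = 2932957314

2932957314


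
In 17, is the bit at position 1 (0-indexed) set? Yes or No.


0b10001, bit 1 = 0. No

No


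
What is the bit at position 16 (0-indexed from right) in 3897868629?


0b11101000010101001100000101010101, position 16 = 0

0


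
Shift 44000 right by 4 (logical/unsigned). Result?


0b1010101111100000 >> 4 = 0b101010111110 = 2750

2750


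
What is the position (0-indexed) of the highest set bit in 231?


0b11100111. Highest set bit at position 7

7


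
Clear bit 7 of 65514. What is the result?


65514 & ~(1 << 7) = 65386

65386


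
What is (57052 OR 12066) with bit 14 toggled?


Step 1: 57052 | 12066 = 65534
Step 2: 65534 ^ (1 << 14) = 65534 ^ 16384 = 49150

49150


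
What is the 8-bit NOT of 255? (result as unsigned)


~0b11111111 = 0b0 = 0 (8-bit unsigned)

0


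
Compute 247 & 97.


0b11110111 & 0b1100001 = 0b1100001 = 97

97


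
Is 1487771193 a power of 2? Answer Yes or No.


0b1011000101011011001011000111001. Multiple bits set => No

No


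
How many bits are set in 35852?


0b1000110000001100 has 5 set bits

5


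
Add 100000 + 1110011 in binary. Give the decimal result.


100000 + 1110011 = 10010011 = 147

147


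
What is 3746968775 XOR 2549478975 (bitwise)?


0b11011111010101100011010011000111 ^ 0b10010111111101011111011000111111 = 0b1001000101000111100001011111000 = 1218691832

1218691832


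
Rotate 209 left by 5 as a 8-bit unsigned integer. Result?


Rotate 0b11010001 left by 5 (8-bit) = 0b111010 = 58

58


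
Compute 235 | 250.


0b11101011 | 0b11111010 = 0b11111011 = 251

251


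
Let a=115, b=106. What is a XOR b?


115 ^ 106 = 25

25


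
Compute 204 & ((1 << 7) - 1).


204 & 127 = 76

76


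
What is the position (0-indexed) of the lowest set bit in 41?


0b101001. Lowest set bit at position 0

0


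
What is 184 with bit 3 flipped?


184 ^ (1 << 3) = 184 ^ 8 = 176

176


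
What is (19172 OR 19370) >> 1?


Step 1: 19172 | 19370 = 19438
Step 2: 19438 >> 1 = 9719

9719


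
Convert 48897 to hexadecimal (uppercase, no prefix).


48897 = BF01 hex

BF01


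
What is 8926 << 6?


0b10001011011110 << 6 = 0b10001011011110000000 = 571264

571264


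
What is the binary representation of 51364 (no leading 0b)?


51364 = 1100100010100100 in binary

1100100010100100


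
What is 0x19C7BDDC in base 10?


19C7BDDC hex = 432520668 decimal

432520668


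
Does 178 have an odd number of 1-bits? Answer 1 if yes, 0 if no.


0b10110010 has 4 ones => parity 0

0


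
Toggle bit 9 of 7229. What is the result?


7229 ^ (1 << 9) = 7229 ^ 512 = 7741

7741


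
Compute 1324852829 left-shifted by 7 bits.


0b1001110111101111010011001011101 << 7 = 0b10011101111011110100110010111010000000 = 169581162112

169581162112


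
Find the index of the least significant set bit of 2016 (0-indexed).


0b11111100000. Lowest set bit at position 5

5


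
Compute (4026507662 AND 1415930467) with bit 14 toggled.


Step 1: 4026507662 & 1415930467 = 1147478018
Step 2: 1147478018 ^ (1 << 14) = 1147478018 ^ 16384 = 1147494402

1147494402


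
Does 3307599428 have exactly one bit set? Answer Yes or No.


0b11000101001001011111011001000100. Multiple bits set => No

No


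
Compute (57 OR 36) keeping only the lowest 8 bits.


Step 1: 57 | 36 = 61
Step 2: 61 & 255 = 61

61


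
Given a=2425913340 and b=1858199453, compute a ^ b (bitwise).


2425913340 ^ 1858199453 = 4267286625

4267286625


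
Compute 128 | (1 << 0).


128 | (1 << 0) = 128 | 1 = 129

129


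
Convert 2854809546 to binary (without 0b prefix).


2854809546 = 10101010001010001110111111001010 in binary

10101010001010001110111111001010


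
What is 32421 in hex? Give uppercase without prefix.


32421 = 7EA5 hex

7EA5


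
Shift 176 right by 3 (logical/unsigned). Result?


0b10110000 >> 3 = 0b10110 = 22

22


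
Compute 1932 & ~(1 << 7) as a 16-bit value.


1932 & ~(1 << 7) = 1804

1804


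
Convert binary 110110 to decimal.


110110 in decimal = 54

54


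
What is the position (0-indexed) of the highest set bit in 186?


0b10111010. Highest set bit at position 7

7


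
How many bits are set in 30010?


0b111010100111010 has 9 set bits

9


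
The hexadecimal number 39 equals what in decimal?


39 hex = 57 decimal

57


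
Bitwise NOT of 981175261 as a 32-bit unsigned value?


~0b111010011110111000101111011101 = 0b11000101100001000111010000100010 = 3313792034 (32-bit unsigned)

3313792034


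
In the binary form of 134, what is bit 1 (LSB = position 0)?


0b10000110, position 1 = 1

1


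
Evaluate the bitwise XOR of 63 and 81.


0b111111 ^ 0b1010001 = 0b1101110 = 110

110


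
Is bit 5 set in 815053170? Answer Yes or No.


0b110000100101001011100101110010, bit 5 = 1. Yes

Yes


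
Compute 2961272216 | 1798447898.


0b10110000100000010110110110011000 | 0b1101011001100100010001100011010 = 0b11111011101100110110111110011010 = 4222840730

4222840730


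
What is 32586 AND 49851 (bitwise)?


0b111111101001010 & 0b1100001010111011 = 0b100001000001010 = 16906

16906


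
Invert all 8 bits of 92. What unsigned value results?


92 ^ 255 = 163

163


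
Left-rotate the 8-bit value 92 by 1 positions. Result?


Rotate 0b1011100 left by 1 (8-bit) = 0b10111000 = 184

184


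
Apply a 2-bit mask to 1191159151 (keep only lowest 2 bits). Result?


1191159151 & 3 = 3

3


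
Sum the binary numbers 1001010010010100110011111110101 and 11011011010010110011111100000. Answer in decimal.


1001010010010100110011111110101 + 11011011010010110011111100000 = 1100101101100111100111111010101 = 1706282965

1706282965


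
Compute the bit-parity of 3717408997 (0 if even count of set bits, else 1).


0b11011101100100110010100011100101 has 17 ones => parity 1

1


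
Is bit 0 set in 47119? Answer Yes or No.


0b1011100000001111, bit 0 = 1. Yes

Yes


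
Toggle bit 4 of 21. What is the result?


21 ^ (1 << 4) = 21 ^ 16 = 5

5


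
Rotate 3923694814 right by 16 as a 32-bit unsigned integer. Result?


Rotate 0b11101001110111101101010011011110 right by 16 (32-bit) = 0b11010100110111101110100111011110 = 3571378654

3571378654


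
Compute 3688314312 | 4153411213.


0b11011011110101110011010111001000 | 0b11110111100100000000011010001101 = 0b11111111110101110011011111001101 = 4292294605

4292294605


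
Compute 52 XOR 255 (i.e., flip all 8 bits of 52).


52 ^ 255 = 203

203


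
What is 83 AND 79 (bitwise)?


0b1010011 & 0b1001111 = 0b1000011 = 67

67


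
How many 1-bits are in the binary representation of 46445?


0b1011010101101101 has 10 set bits

10


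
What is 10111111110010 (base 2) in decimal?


10111111110010 in decimal = 12274

12274


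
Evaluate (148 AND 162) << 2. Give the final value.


Step 1: 148 & 162 = 128
Step 2: 128 << 2 = 512

512


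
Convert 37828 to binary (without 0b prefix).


37828 = 1001001111000100 in binary

1001001111000100


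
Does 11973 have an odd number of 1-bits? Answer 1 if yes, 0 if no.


0b10111011000101 has 8 ones => parity 0

0


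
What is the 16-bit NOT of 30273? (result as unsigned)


~0b111011001000001 = 0b1000100110111110 = 35262 (16-bit unsigned)

35262


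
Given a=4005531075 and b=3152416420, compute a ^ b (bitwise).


4005531075 ^ 3152416420 = 1431929703

1431929703


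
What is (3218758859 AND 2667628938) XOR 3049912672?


Step 1: 3218758859 & 2667628938 = 2667595914
Step 2: 2667595914 ^ 3049912672 = 717861354

717861354


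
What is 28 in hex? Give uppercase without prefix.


28 = 1C hex

1C


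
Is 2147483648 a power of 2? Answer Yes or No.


0b10000000000000000000000000000000. Only one bit set => Yes

Yes


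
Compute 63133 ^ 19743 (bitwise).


0b1111011010011101 ^ 0b100110100011111 = 0b1011101110000010 = 48002

48002


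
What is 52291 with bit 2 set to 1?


52291 | (1 << 2) = 52291 | 4 = 52295

52295


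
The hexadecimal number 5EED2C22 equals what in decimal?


5EED2C22 hex = 1592601634 decimal

1592601634


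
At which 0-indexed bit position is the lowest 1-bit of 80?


0b1010000. Lowest set bit at position 4

4


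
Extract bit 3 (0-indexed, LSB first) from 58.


0b111010, position 3 = 1

1


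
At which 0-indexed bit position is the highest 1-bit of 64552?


0b1111110000101000. Highest set bit at position 15

15


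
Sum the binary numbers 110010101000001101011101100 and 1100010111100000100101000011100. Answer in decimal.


110010101000001101011101100 + 1100010111100000100101000011100 = 1101001010001000110010100001000 = 1766089992

1766089992


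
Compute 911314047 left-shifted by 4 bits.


0b110110010100011000110001111111 << 4 = 0b1101100101000110001100011111110000 = 14581024752

14581024752


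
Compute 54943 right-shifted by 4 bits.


0b1101011010011111 >> 4 = 0b110101101001 = 3433

3433


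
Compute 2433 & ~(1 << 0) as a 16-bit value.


2433 & ~(1 << 0) = 2432

2432


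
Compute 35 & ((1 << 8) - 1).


35 & 255 = 35

35


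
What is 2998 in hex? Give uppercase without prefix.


2998 = BB6 hex

BB6


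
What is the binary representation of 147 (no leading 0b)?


147 = 10010011 in binary

10010011


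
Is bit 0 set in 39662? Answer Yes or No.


0b1001101011101110, bit 0 = 0. No

No


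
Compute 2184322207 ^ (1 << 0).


2184322207 ^ (1 << 0) = 2184322207 ^ 1 = 2184322206

2184322206


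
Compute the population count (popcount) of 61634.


0b1111000011000010 has 7 set bits

7


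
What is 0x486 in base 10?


486 hex = 1158 decimal

1158


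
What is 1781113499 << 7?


0b1101010001010011010001010011011 << 7 = 0b11010100010100110100010100110110000000 = 227982527872

227982527872


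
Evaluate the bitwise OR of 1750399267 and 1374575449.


0b1101000010101001111100100100011 | 0b1010001111011100101101101011001 = 0b1111001111111101111101101111011 = 2046753659

2046753659


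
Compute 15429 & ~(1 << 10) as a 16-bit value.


15429 & ~(1 << 10) = 14405

14405


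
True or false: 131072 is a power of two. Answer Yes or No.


0b100000000000000000. Only one bit set => Yes

Yes


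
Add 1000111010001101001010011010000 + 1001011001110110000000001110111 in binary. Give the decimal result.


1000111010001101001010011010000 + 1001011001110110000000001110111 = 10010010100000011001010101000111 = 2457965895

2457965895


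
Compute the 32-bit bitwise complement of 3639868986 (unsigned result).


~0b11011000111100111111111000111010 = 0b100111000011000000000111000101 = 655098309 (32-bit unsigned)

655098309


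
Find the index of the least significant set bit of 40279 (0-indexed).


0b1001110101010111. Lowest set bit at position 0

0


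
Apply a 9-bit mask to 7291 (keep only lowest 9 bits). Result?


7291 & 511 = 123

123


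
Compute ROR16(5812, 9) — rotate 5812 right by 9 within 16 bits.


Rotate 0b1011010110100 right by 9 (16-bit) = 0b101101000001011 = 23051

23051


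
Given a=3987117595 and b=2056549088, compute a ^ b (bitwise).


3987117595 ^ 2056549088 = 2536695035

2536695035


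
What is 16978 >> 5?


0b100001001010010 >> 5 = 0b1000010010 = 530

530


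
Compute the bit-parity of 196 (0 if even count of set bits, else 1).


0b11000100 has 3 ones => parity 1

1


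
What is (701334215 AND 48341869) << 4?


Step 1: 701334215 & 48341869 = 12681797
Step 2: 12681797 << 4 = 202908752

202908752


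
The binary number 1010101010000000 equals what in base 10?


1010101010000000 in decimal = 43648

43648


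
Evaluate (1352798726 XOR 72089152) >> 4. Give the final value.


Step 1: 1352798726 ^ 72089152 = 1424616518
Step 2: 1424616518 >> 4 = 89038532

89038532


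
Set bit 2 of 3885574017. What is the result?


3885574017 | (1 << 2) = 3885574017 | 4 = 3885574021

3885574021


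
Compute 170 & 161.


0b10101010 & 0b10100001 = 0b10100000 = 160

160


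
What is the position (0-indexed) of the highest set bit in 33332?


0b1000001000110100. Highest set bit at position 15

15


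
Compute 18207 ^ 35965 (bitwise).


0b100011100011111 ^ 0b1000110001111101 = 0b1100101101100010 = 52066

52066


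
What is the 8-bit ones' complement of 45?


45 ^ 255 = 210

210


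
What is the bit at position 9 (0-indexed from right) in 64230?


0b1111101011100110, position 9 = 1

1


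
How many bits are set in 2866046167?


0b10101010110101000110010011010111 has 17 set bits

17


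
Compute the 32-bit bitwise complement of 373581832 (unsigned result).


~0b10110010001000110100000001000 = 0b11101001101110111001011111110111 = 3921385463 (32-bit unsigned)

3921385463


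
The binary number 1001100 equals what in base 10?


1001100 in decimal = 76

76


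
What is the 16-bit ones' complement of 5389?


5389 ^ 65535 = 60146

60146


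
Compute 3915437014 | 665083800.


0b11101001011000001101001111010110 | 0b100111101001000101111110011000 = 0b11101111111001001101111111011110 = 4024754142

4024754142


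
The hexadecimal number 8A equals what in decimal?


8A hex = 138 decimal

138


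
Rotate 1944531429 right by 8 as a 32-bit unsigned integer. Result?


Rotate 0b1110011111001110011000111100101 right by 8 (32-bit) = 0b11100101011100111110011100110001 = 3849578289

3849578289


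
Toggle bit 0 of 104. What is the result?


104 ^ (1 << 0) = 104 ^ 1 = 105

105


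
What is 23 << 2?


0b10111 << 2 = 0b1011100 = 92

92


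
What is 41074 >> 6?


0b1010000001110010 >> 6 = 0b1010000001 = 641

641


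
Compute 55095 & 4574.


0b1101011100110111 & 0b1000111011110 = 0b1000100010110 = 4374

4374


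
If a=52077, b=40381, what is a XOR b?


52077 ^ 40381 = 22224

22224


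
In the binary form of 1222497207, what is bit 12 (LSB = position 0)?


0b1001000110111011101001110110111, position 12 = 1

1


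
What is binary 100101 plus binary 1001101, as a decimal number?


100101 + 1001101 = 1110010 = 114

114


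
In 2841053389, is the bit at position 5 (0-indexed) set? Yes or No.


0b10101001010101110000100011001101, bit 5 = 0. No

No


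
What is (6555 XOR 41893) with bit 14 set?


Step 1: 6555 ^ 41893 = 47678
Step 2: 47678 | (1 << 14) = 47678 | 16384 = 64062

64062


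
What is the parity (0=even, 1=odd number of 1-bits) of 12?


0b1100 has 2 ones => parity 0

0


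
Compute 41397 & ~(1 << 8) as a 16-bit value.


41397 & ~(1 << 8) = 41141

41141


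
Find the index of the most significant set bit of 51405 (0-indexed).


0b1100100011001101. Highest set bit at position 15

15


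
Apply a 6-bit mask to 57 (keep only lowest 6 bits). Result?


57 & 63 = 57

57


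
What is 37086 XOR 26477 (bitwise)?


0b1001000011011110 ^ 0b110011101101101 = 0b1111011110110011 = 63411

63411


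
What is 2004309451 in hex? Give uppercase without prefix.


2004309451 = 777755CB hex

777755CB


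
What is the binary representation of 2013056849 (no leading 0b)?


2013056849 = 1110111111111001100111101010001 in binary

1110111111111001100111101010001


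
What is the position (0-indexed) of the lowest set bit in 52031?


0b1100101100111111. Lowest set bit at position 0

0


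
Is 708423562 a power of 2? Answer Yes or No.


0b101010001110011010111110001010. Multiple bits set => No

No


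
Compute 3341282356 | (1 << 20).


3341282356 | (1 << 20) = 3341282356 | 1048576 = 3342330932

3342330932


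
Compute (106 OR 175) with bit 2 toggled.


Step 1: 106 | 175 = 239
Step 2: 239 ^ (1 << 2) = 239 ^ 4 = 235

235


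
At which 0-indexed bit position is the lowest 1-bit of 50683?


0b1100010111111011. Lowest set bit at position 0

0


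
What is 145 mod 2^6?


145 & 63 = 17

17


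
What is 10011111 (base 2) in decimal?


10011111 in decimal = 159

159


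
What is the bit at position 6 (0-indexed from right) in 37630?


0b1001001011111110, position 6 = 1

1


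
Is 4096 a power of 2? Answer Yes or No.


0b1000000000000. Only one bit set => Yes

Yes


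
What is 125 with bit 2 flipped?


125 ^ (1 << 2) = 125 ^ 4 = 121

121


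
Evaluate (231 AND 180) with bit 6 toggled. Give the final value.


Step 1: 231 & 180 = 164
Step 2: 164 ^ (1 << 6) = 164 ^ 64 = 228

228


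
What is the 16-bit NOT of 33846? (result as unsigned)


~0b1000010000110110 = 0b111101111001001 = 31689 (16-bit unsigned)

31689


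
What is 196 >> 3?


0b11000100 >> 3 = 0b11000 = 24

24


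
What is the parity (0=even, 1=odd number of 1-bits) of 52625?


0b1100110110010001 has 8 ones => parity 0

0


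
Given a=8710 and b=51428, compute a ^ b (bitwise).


8710 ^ 51428 = 60130

60130


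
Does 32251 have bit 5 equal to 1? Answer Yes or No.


0b111110111111011, bit 5 = 1. Yes

Yes


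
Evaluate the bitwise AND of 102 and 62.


0b1100110 & 0b111110 = 0b100110 = 38

38


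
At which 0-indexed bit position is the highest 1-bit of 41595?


0b1010001001111011. Highest set bit at position 15

15


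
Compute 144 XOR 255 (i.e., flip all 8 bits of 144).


144 ^ 255 = 111

111


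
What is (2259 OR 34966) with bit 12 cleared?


Step 1: 2259 | 34966 = 35031
Step 2: 35031 & ~(1 << 12) = 35031

35031


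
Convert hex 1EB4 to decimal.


1EB4 hex = 7860 decimal

7860


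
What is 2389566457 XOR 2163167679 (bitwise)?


0b10001110011011011110001111111001 ^ 0b10000000111011110101000110111111 = 0b1110100000101011001001000110 = 243446342

243446342


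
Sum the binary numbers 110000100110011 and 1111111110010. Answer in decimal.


110000100110011 + 1111111110010 = 1000000100100101 = 33061

33061


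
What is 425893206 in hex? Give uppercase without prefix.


425893206 = 19629D56 hex

19629D56


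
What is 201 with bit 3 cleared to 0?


201 & ~(1 << 3) = 193

193


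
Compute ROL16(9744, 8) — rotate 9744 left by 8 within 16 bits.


Rotate 0b10011000010000 left by 8 (16-bit) = 0b1000000100110 = 4134

4134


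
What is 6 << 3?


0b110 << 3 = 0b110000 = 48

48


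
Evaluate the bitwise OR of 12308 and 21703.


0b11000000010100 | 0b101010011000111 = 0b111010011010111 = 29911

29911


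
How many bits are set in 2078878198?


0b1111011111010010010100111110110 has 20 set bits

20


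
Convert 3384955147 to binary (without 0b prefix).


3384955147 = 11001001110000100101000100001011 in binary

11001001110000100101000100001011


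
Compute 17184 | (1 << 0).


17184 | (1 << 0) = 17184 | 1 = 17185

17185


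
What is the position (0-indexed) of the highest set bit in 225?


0b11100001. Highest set bit at position 7

7


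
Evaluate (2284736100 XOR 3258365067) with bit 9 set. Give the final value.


Step 1: 2284736100 ^ 3258365067 = 1243151087
Step 2: 1243151087 | (1 << 9) = 1243151087 | 512 = 1243151087

1243151087


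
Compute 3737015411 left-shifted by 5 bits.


0b11011110101111100101010001110011 << 5 = 0b1101111010111110010101000111001100000 = 119584493152

119584493152


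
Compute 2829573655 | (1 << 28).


2829573655 | (1 << 28) = 2829573655 | 268435456 = 3098009111

3098009111
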